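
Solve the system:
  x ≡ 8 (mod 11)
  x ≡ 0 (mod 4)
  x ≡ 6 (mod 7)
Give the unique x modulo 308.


Moduli 11, 4, 7 are pairwise coprime; by CRT there is a unique solution modulo M = 11 · 4 · 7 = 308.
Solve pairwise, accumulating the modulus:
  Start with x ≡ 8 (mod 11).
  Combine with x ≡ 0 (mod 4): since gcd(11, 4) = 1, we get a unique residue mod 44.
    Write x = 8 + 11·t and substitute into x ≡ 0 (mod 4): 11·t ≡ 0 − 8 = -8 (mod 4).
    Reduce coefficients mod 4: 3·t ≡ 0 (mod 4).
    The inverse of 3 mod 4 is 3 (since 3·3 = 9 = 2·4 + 1), so t ≡ 3·0 = 0 ≡ 0 (mod 4).
    Then x = 8 + 11·0 = 8, valid modulo lcm(11, 4) = 44: x ≡ 8 (mod 44).
  Combine with x ≡ 6 (mod 7): since gcd(44, 7) = 1, we get a unique residue mod 308.
    Write x = 8 + 44·t and substitute into x ≡ 6 (mod 7): 44·t ≡ 6 − 8 = -2 (mod 7).
    Reduce coefficients mod 7: 2·t ≡ 5 (mod 7).
    The inverse of 2 mod 7 is 4 (since 2·4 = 8 = 1·7 + 1), so t ≡ 4·5 = 20 ≡ 6 (mod 7).
    Then x = 8 + 44·6 = 272, valid modulo lcm(44, 7) = 308: x ≡ 272 (mod 308).
Verify: 272 mod 11 = 8 ✓, 272 mod 4 = 0 ✓, 272 mod 7 = 6 ✓.

x ≡ 272 (mod 308).


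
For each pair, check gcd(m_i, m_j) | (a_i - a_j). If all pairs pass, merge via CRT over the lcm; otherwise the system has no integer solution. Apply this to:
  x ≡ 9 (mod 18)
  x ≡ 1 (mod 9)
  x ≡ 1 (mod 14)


Moduli 18, 9, 14 are not pairwise coprime, so CRT works modulo lcm(m_i) when all pairwise compatibility conditions hold.
Pairwise compatibility: gcd(m_i, m_j) must divide a_i - a_j for every pair.
Merge one congruence at a time:
  Start: x ≡ 9 (mod 18).
  Combine with x ≡ 1 (mod 9): gcd(18, 9) = 9, and 1 - 9 = -8 is NOT divisible by 9.
    ⇒ system is inconsistent (no integer solution).

No solution (the system is inconsistent).


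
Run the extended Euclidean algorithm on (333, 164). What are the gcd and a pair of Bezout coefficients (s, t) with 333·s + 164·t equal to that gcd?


Euclidean algorithm on (333, 164) — divide until remainder is 0:
  333 = 2 · 164 + 5
  164 = 32 · 5 + 4
  5 = 1 · 4 + 1
  4 = 4 · 1 + 0
gcd(333, 164) = 1.
Track Bezout coefficients alongside the remainders: start with r₀ = 333 = a·1 + b·0 (s = 1, t = 0) and r₁ = 164 = a·0 + b·1 (s = 0, t = 1); each new remainder r_{k+1} = r_{k-1} − q_k·r_k inherits s_{k+1} = s_{k-1} − q_k·s_k, t_{k+1} = t_{k-1} − q_k·t_k, so r_k = a·s_k + b·t_k at every step:
  q = 2: r = 5, s = 1 − 2·0 = 1, t = 0 − 2·1 = -2  (check: 333·1 + 164·(-2) = 5)
  q = 32: r = 4, s = 0 − 32·1 = -32, t = 1 − 32·(-2) = 65  (check: 333·(-32) + 164·65 = 4)
  q = 1: r = 1, s = 1 − 1·(-32) = 33, t = -2 − 1·65 = -67  (check: 333·33 + 164·(-67) = 1)
The row with r = 1 (the gcd) gives the Bezout coefficients s = 33, t = -67.
Result: 333 · (33) + 164 · (-67) = 1.

gcd(333, 164) = 1; s = 33, t = -67 (check: 333·33 + 164·(-67) = 1).


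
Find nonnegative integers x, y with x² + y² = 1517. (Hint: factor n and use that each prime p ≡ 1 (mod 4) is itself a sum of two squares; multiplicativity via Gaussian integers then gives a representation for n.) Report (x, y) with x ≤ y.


Step 1: Factor n = 1517 = 37 · 41.
Step 2: Check the mod-4 condition on each prime factor: 37 ≡ 1 (mod 4), exponent 1; 41 ≡ 1 (mod 4), exponent 1.
All primes ≡ 3 (mod 4) appear to even exponent (or don't appear), so by the two-squares theorem n IS expressible as a sum of two squares.
Step 3: Build a representation. Here n = 37 · 41 is a product of primes ≡ 1 (mod 4). Each prime p ≡ 1 (mod 4) is itself a sum of two squares; find a² by testing p − a² for a perfect square:
  37: 37 − 1² = 36 = 6² ⇒ 37 = 1² + 6².
  41: 41 − 1² = 40, 41 − 2² = 37, 41 − 3² = 32, 41 − 4² = 25 = 5² ⇒ 41 = 4² + 5².
  Combine using the Brahmagupta–Fibonacci identity (a² + b²)(c² + d²) = (ac − bd)² + (ad + bc)² = (ac + bd)² + (ad − bc)²:
  37 · 41 = 1517: from (1² + 6²)(4² + 5²), take (1·4 − 6·5, 1·5 + 6·4) = (4 − 30, 5 + 24) = (-26, 29); dropping signs (only squares matter) gives (26, 29); check 26² + 29² = 676 + 841 = 1517 ✓.
Step 4: Order so x ≤ y and verify: 26² + 29² = 676 + 841 = 1517 = n. ✓

n = 1517 = 26² + 29² (one valid representation with x ≤ y).


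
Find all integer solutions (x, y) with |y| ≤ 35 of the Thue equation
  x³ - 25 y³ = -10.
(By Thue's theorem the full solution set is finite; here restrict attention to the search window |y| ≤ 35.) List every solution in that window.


The equation is x³ - 25y³ = -10. For fixed y, x³ = 25·y³ − 10, so a solution requires the RHS to be a perfect cube.
Strategy: iterate y from -35 to 35, compute RHS = 25·y³ − 10, and check whether it is a (positive or negative) perfect cube.
Check small values of y:
  y = 0: RHS = -10 is not a perfect cube.
  y = 1: RHS = 15 is not a perfect cube.
  y = -1: RHS = -35 is not a perfect cube.
  y = 2: RHS = 190 is not a perfect cube.
  y = -2: RHS = -210 is not a perfect cube.
  y = 3: RHS = 665 is not a perfect cube.
  y = -3: RHS = -685 is not a perfect cube.
Continuing the search up to |y| = 35 finds no solutions either.
No (x, y) in the scanned range satisfies the equation.

No integer solutions with |y| ≤ 35.


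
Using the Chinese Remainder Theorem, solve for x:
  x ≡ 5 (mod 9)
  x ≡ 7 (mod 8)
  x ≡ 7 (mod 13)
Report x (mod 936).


Moduli 9, 8, 13 are pairwise coprime; by CRT there is a unique solution modulo M = 9 · 8 · 13 = 936.
Solve pairwise, accumulating the modulus:
  Start with x ≡ 5 (mod 9).
  Combine with x ≡ 7 (mod 8): since gcd(9, 8) = 1, we get a unique residue mod 72.
    Write x = 5 + 9·t and substitute into x ≡ 7 (mod 8): 9·t ≡ 7 − 5 = 2 (mod 8).
    Reduce coefficients mod 8: 1·t ≡ 2 (mod 8).
    So t ≡ 2 (mod 8).
    Then x = 5 + 9·2 = 23, valid modulo lcm(9, 8) = 72: x ≡ 23 (mod 72).
  Combine with x ≡ 7 (mod 13): since gcd(72, 13) = 1, we get a unique residue mod 936.
    Write x = 23 + 72·t and substitute into x ≡ 7 (mod 13): 72·t ≡ 7 − 23 = -16 (mod 13).
    Reduce coefficients mod 13: 7·t ≡ 10 (mod 13).
    The inverse of 7 mod 13 is 2 (since 7·2 = 14 = 1·13 + 1), so t ≡ 2·10 = 20 ≡ 7 (mod 13).
    Then x = 23 + 72·7 = 527, valid modulo lcm(72, 13) = 936: x ≡ 527 (mod 936).
Verify: 527 mod 9 = 5 ✓, 527 mod 8 = 7 ✓, 527 mod 13 = 7 ✓.

x ≡ 527 (mod 936).


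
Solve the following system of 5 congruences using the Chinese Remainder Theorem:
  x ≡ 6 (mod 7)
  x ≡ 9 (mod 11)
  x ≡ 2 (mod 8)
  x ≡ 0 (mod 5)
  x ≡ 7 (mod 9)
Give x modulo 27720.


Product of moduli M = 7 · 11 · 8 · 5 · 9 = 27720.
Merge one congruence at a time:
  Start: x ≡ 6 (mod 7).
  Combine with x ≡ 9 (mod 11); new modulus lcm = 77.
    Write x = 6 + 7·t and substitute into x ≡ 9 (mod 11): 7·t ≡ 9 − 6 = 3 (mod 11).
    The inverse of 7 mod 11 is 8 (since 7·8 = 56 = 5·11 + 1), so t ≡ 8·3 = 24 ≡ 2 (mod 11).
    Then x = 6 + 7·2 = 20, valid modulo lcm(7, 11) = 77: x ≡ 20 (mod 77).
  Combine with x ≡ 2 (mod 8); new modulus lcm = 616.
    Write x = 20 + 77·t and substitute into x ≡ 2 (mod 8): 77·t ≡ 2 − 20 = -18 (mod 8).
    Reduce coefficients mod 8: 5·t ≡ 6 (mod 8).
    The inverse of 5 mod 8 is 5 (since 5·5 = 25 = 3·8 + 1), so t ≡ 5·6 = 30 ≡ 6 (mod 8).
    Then x = 20 + 77·6 = 482, valid modulo lcm(77, 8) = 616: x ≡ 482 (mod 616).
  Combine with x ≡ 0 (mod 5); new modulus lcm = 3080.
    Write x = 482 + 616·t and substitute into x ≡ 0 (mod 5): 616·t ≡ 0 − 482 = -482 (mod 5).
    Reduce coefficients mod 5: 1·t ≡ 3 (mod 5).
    So t ≡ 3 (mod 5).
    Then x = 482 + 616·3 = 2330, valid modulo lcm(616, 5) = 3080: x ≡ 2330 (mod 3080).
  Combine with x ≡ 7 (mod 9); new modulus lcm = 27720.
    Write x = 2330 + 3080·t and substitute into x ≡ 7 (mod 9): 3080·t ≡ 7 − 2330 = -2323 (mod 9).
    Reduce coefficients mod 9: 2·t ≡ 8 (mod 9).
    The inverse of 2 mod 9 is 5 (since 2·5 = 10 = 1·9 + 1), so t ≡ 5·8 = 40 ≡ 4 (mod 9).
    Then x = 2330 + 3080·4 = 14650, valid modulo lcm(3080, 9) = 27720: x ≡ 14650 (mod 27720).
Verify against each original: 14650 mod 7 = 6, 14650 mod 11 = 9, 14650 mod 8 = 2, 14650 mod 5 = 0, 14650 mod 9 = 7.

x ≡ 14650 (mod 27720).


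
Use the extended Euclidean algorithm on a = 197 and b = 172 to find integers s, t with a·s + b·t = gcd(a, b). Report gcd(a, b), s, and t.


Euclidean algorithm on (197, 172) — divide until remainder is 0:
  197 = 1 · 172 + 25
  172 = 6 · 25 + 22
  25 = 1 · 22 + 3
  22 = 7 · 3 + 1
  3 = 3 · 1 + 0
gcd(197, 172) = 1.
Track Bezout coefficients alongside the remainders: start with r₀ = 197 = a·1 + b·0 (s = 1, t = 0) and r₁ = 172 = a·0 + b·1 (s = 0, t = 1); each new remainder r_{k+1} = r_{k-1} − q_k·r_k inherits s_{k+1} = s_{k-1} − q_k·s_k, t_{k+1} = t_{k-1} − q_k·t_k, so r_k = a·s_k + b·t_k at every step:
  q = 1: r = 25, s = 1 − 1·0 = 1, t = 0 − 1·1 = -1  (check: 197·1 + 172·(-1) = 25)
  q = 6: r = 22, s = 0 − 6·1 = -6, t = 1 − 6·(-1) = 7  (check: 197·(-6) + 172·7 = 22)
  q = 1: r = 3, s = 1 − 1·(-6) = 7, t = -1 − 1·7 = -8  (check: 197·7 + 172·(-8) = 3)
  q = 7: r = 1, s = -6 − 7·7 = -55, t = 7 − 7·(-8) = 63  (check: 197·(-55) + 172·63 = 1)
The row with r = 1 (the gcd) gives the Bezout coefficients s = -55, t = 63.
Result: 197 · (-55) + 172 · (63) = 1.

gcd(197, 172) = 1; s = -55, t = 63 (check: 197·(-55) + 172·63 = 1).


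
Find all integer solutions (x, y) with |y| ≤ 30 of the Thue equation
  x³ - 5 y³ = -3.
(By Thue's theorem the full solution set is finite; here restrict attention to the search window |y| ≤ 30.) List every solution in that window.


The equation is x³ - 5y³ = -3. For fixed y, x³ = 5·y³ − 3, so a solution requires the RHS to be a perfect cube.
Strategy: iterate y from -30 to 30, compute RHS = 5·y³ − 3, and check whether it is a (positive or negative) perfect cube.
Check small values of y:
  y = 0: RHS = -3 is not a perfect cube.
  y = 1: RHS = 2 is not a perfect cube.
  y = -1: RHS = -8 = (-2)³ ⇒ x = -2 works.
  y = 2: RHS = 37 is not a perfect cube.
  y = -2: RHS = -43 is not a perfect cube.
  y = 3: RHS = 132 is not a perfect cube.
  y = -3: RHS = -138 is not a perfect cube.
Continuing the search up to |y| = 30 finds no further solutions beyond those listed.
Collected solutions: (-2, -1).

Solutions (with |y| ≤ 30): (-2, -1).


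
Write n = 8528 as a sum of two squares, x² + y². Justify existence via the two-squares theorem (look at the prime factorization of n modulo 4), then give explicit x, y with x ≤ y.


Step 1: Factor n = 8528 = 2^4 · 13 · 41.
Step 2: Check the mod-4 condition on each prime factor: 2 = 2 (special); 13 ≡ 1 (mod 4), exponent 1; 41 ≡ 1 (mod 4), exponent 1.
All primes ≡ 3 (mod 4) appear to even exponent (or don't appear), so by the two-squares theorem n IS expressible as a sum of two squares.
Step 3: Build a representation. Group n = k² · m with k = 4 and m = 13 · 41 = 533 (a product of primes ≡ 1 (mod 4)); a representation of m scales to one of n via (k·x)² + (k·y)² = k²(x² + y²). Each prime p ≡ 1 (mod 4) is itself a sum of two squares; find a² by testing p − a² for a perfect square:
  13: 13 − 1² = 12, 13 − 2² = 9 = 3² ⇒ 13 = 2² + 3².
  41: 41 − 1² = 40, 41 − 2² = 37, 41 − 3² = 32, 41 − 4² = 25 = 5² ⇒ 41 = 4² + 5².
  Combine using the Brahmagupta–Fibonacci identity (a² + b²)(c² + d²) = (ac − bd)² + (ad + bc)² = (ac + bd)² + (ad − bc)²:
  13 · 41 = 533: from (2² + 3²)(4² + 5²), take (2·4 − 3·5, 2·5 + 3·4) = (8 − 15, 10 + 12) = (-7, 22); dropping signs (only squares matter) gives (7, 22); check 7² + 22² = 49 + 484 = 533 ✓.
  Scale by k = 4: (4·7, 4·22) = (28, 88).
Step 4: Order so x ≤ y and verify: 28² + 88² = 784 + 7744 = 8528 = n. ✓

n = 8528 = 28² + 88² (one valid representation with x ≤ y).


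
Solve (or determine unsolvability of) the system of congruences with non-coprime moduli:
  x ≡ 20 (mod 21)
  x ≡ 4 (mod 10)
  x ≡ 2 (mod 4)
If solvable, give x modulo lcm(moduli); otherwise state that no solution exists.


Moduli 21, 10, 4 are not pairwise coprime, so CRT works modulo lcm(m_i) when all pairwise compatibility conditions hold.
Pairwise compatibility: gcd(m_i, m_j) must divide a_i - a_j for every pair.
Merge one congruence at a time:
  Start: x ≡ 20 (mod 21).
  Combine with x ≡ 4 (mod 10): gcd(21, 10) = 1; 4 - 20 = -16, which IS divisible by 1, so compatible.
    Write x = 20 + 21·t and substitute into x ≡ 4 (mod 10): 21·t ≡ 4 − 20 = -16 (mod 10).
    Reduce coefficients mod 10: 1·t ≡ 4 (mod 10).
    So t ≡ 4 (mod 10).
    Then x = 20 + 21·4 = 104, valid modulo lcm(21, 10) = 210: x ≡ 104 (mod 210).
  Combine with x ≡ 2 (mod 4): gcd(210, 4) = 2; 2 - 104 = -102, which IS divisible by 2, so compatible.
    Write x = 104 + 210·t and substitute into x ≡ 2 (mod 4): 210·t ≡ 2 − 104 = -102 (mod 4).
    Divide the congruence (and modulus) by g = 2: 105·t ≡ -51 (mod 2).
    Reduce coefficients mod 2: 1·t ≡ 1 (mod 2).
    So t ≡ 1 (mod 2).
    Then x = 104 + 210·1 = 314, valid modulo lcm(210, 4) = 420: x ≡ 314 (mod 420).
Verify: 314 mod 21 = 20, 314 mod 10 = 4, 314 mod 4 = 2.

x ≡ 314 (mod 420).


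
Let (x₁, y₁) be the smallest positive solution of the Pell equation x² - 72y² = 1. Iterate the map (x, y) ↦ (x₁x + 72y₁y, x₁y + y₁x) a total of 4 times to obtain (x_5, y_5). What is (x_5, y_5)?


Step 1: Find the fundamental solution (x₁, y₁) of x² - 72y² = 1.
  Expand √72 as a continued fraction. a₀ = ⌊√72⌋ = 8; iterate m_{k+1} = d_k·a_k − m_k, d_{k+1} = (72 − m_{k+1}²)/d_k, a_{k+1} = ⌊(a₀ + m_{k+1})/d_{k+1}⌋ (starting m₀ = 0, d₀ = 1), with convergents p_k = a_k·p_{k-1} + p_{k-2}, q_k = a_k·q_{k-1} + q_{k-2} (p₋₁ = 1, q₋₁ = 0):
  k = 0: a₀ = 8; p₀/q₀ = 8/1; p₀² − 72·q₀² = 64 − 72 = -8.
  k = 1: m = 8, d = 8, a = ⌊(8 + 8)/8⌋ = 2; p/q = (2·8 + 1)/(2·1 + 0) = 17/2; p² − 72·q² = 289 − 288 = 1.
  The first convergent with p² − 72·q² = 1 gives the fundamental solution (x₁, y₁) = (17, 2).
Step 2: Apply the recurrence (x_{n+1}, y_{n+1}) = (x₁x_n + 72y₁y_n, x₁y_n + y₁x_n) repeatedly.
  From (x_1, y_1) = (17, 2): x_2 = 17·17 + 72·2·2 = 577; y_2 = 17·2 + 2·17 = 68.
  From (x_2, y_2) = (577, 68): x_3 = 17·577 + 72·2·68 = 19601; y_3 = 17·68 + 2·577 = 2310.
  From (x_3, y_3) = (19601, 2310): x_4 = 17·19601 + 72·2·2310 = 665857; y_4 = 17·2310 + 2·19601 = 78472.
  From (x_4, y_4) = (665857, 78472): x_5 = 17·665857 + 72·2·78472 = 22619537; y_5 = 17·78472 + 2·665857 = 2665738.
Step 3: Verify x_5² - 72·y_5² = 511643454094369 - 511643454094368 = 1 (should be 1). ✓

(x_1, y_1) = (17, 2); (x_5, y_5) = (22619537, 2665738).


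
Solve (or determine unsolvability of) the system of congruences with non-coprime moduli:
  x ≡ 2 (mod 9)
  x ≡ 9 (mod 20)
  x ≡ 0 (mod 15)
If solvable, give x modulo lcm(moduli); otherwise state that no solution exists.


Moduli 9, 20, 15 are not pairwise coprime, so CRT works modulo lcm(m_i) when all pairwise compatibility conditions hold.
Pairwise compatibility: gcd(m_i, m_j) must divide a_i - a_j for every pair.
Merge one congruence at a time:
  Start: x ≡ 2 (mod 9).
  Combine with x ≡ 9 (mod 20): gcd(9, 20) = 1; 9 - 2 = 7, which IS divisible by 1, so compatible.
    Write x = 2 + 9·t and substitute into x ≡ 9 (mod 20): 9·t ≡ 9 − 2 = 7 (mod 20).
    The inverse of 9 mod 20 is 9 (since 9·9 = 81 = 4·20 + 1), so t ≡ 9·7 = 63 ≡ 3 (mod 20).
    Then x = 2 + 9·3 = 29, valid modulo lcm(9, 20) = 180: x ≡ 29 (mod 180).
  Combine with x ≡ 0 (mod 15): gcd(180, 15) = 15, and 0 - 29 = -29 is NOT divisible by 15.
    ⇒ system is inconsistent (no integer solution).

No solution (the system is inconsistent).


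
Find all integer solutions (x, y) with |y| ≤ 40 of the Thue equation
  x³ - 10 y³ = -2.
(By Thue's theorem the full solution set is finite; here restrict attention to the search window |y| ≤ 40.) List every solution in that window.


The equation is x³ - 10y³ = -2. For fixed y, x³ = 10·y³ − 2, so a solution requires the RHS to be a perfect cube.
Strategy: iterate y from -40 to 40, compute RHS = 10·y³ − 2, and check whether it is a (positive or negative) perfect cube.
Check small values of y:
  y = 0: RHS = -2 is not a perfect cube.
  y = 1: RHS = 8 = (2)³ ⇒ x = 2 works.
  y = -1: RHS = -12 is not a perfect cube.
  y = 2: RHS = 78 is not a perfect cube.
  y = -2: RHS = -82 is not a perfect cube.
  y = 3: RHS = 268 is not a perfect cube.
  y = -3: RHS = -272 is not a perfect cube.
Continuing the search up to |y| = 40 finds no further solutions beyond those listed.
Collected solutions: (2, 1).

Solutions (with |y| ≤ 40): (2, 1).


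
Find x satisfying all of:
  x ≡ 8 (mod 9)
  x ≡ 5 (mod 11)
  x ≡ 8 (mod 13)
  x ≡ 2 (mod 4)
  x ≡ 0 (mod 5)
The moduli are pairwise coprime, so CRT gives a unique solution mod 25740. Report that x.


Product of moduli M = 9 · 11 · 13 · 4 · 5 = 25740.
Merge one congruence at a time:
  Start: x ≡ 8 (mod 9).
  Combine with x ≡ 5 (mod 11); new modulus lcm = 99.
    Write x = 8 + 9·t and substitute into x ≡ 5 (mod 11): 9·t ≡ 5 − 8 = -3 (mod 11).
    Reduce coefficients mod 11: 9·t ≡ 8 (mod 11).
    The inverse of 9 mod 11 is 5 (since 9·5 = 45 = 4·11 + 1), so t ≡ 5·8 = 40 ≡ 7 (mod 11).
    Then x = 8 + 9·7 = 71, valid modulo lcm(9, 11) = 99: x ≡ 71 (mod 99).
  Combine with x ≡ 8 (mod 13); new modulus lcm = 1287.
    Write x = 71 + 99·t and substitute into x ≡ 8 (mod 13): 99·t ≡ 8 − 71 = -63 (mod 13).
    Reduce coefficients mod 13: 8·t ≡ 2 (mod 13).
    The inverse of 8 mod 13 is 5 (since 8·5 = 40 = 3·13 + 1), so t ≡ 5·2 = 10 ≡ 10 (mod 13).
    Then x = 71 + 99·10 = 1061, valid modulo lcm(99, 13) = 1287: x ≡ 1061 (mod 1287).
  Combine with x ≡ 2 (mod 4); new modulus lcm = 5148.
    Write x = 1061 + 1287·t and substitute into x ≡ 2 (mod 4): 1287·t ≡ 2 − 1061 = -1059 (mod 4).
    Reduce coefficients mod 4: 3·t ≡ 1 (mod 4).
    The inverse of 3 mod 4 is 3 (since 3·3 = 9 = 2·4 + 1), so t ≡ 3·1 = 3 ≡ 3 (mod 4).
    Then x = 1061 + 1287·3 = 4922, valid modulo lcm(1287, 4) = 5148: x ≡ 4922 (mod 5148).
  Combine with x ≡ 0 (mod 5); new modulus lcm = 25740.
    Write x = 4922 + 5148·t and substitute into x ≡ 0 (mod 5): 5148·t ≡ 0 − 4922 = -4922 (mod 5).
    Reduce coefficients mod 5: 3·t ≡ 3 (mod 5).
    The inverse of 3 mod 5 is 2 (since 3·2 = 6 = 1·5 + 1), so t ≡ 2·3 = 6 ≡ 1 (mod 5).
    Then x = 4922 + 5148·1 = 10070, valid modulo lcm(5148, 5) = 25740: x ≡ 10070 (mod 25740).
Verify against each original: 10070 mod 9 = 8, 10070 mod 11 = 5, 10070 mod 13 = 8, 10070 mod 4 = 2, 10070 mod 5 = 0.

x ≡ 10070 (mod 25740).


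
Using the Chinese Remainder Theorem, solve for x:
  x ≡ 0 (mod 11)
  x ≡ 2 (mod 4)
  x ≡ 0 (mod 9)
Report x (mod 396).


Moduli 11, 4, 9 are pairwise coprime; by CRT there is a unique solution modulo M = 11 · 4 · 9 = 396.
Solve pairwise, accumulating the modulus:
  Start with x ≡ 0 (mod 11).
  Combine with x ≡ 2 (mod 4): since gcd(11, 4) = 1, we get a unique residue mod 44.
    Write x = 0 + 11·t and substitute into x ≡ 2 (mod 4): 11·t ≡ 2 − 0 = 2 (mod 4).
    Reduce coefficients mod 4: 3·t ≡ 2 (mod 4).
    The inverse of 3 mod 4 is 3 (since 3·3 = 9 = 2·4 + 1), so t ≡ 3·2 = 6 ≡ 2 (mod 4).
    Then x = 0 + 11·2 = 22, valid modulo lcm(11, 4) = 44: x ≡ 22 (mod 44).
  Combine with x ≡ 0 (mod 9): since gcd(44, 9) = 1, we get a unique residue mod 396.
    Write x = 22 + 44·t and substitute into x ≡ 0 (mod 9): 44·t ≡ 0 − 22 = -22 (mod 9).
    Reduce coefficients mod 9: 8·t ≡ 5 (mod 9).
    The inverse of 8 mod 9 is 8 (since 8·8 = 64 = 7·9 + 1), so t ≡ 8·5 = 40 ≡ 4 (mod 9).
    Then x = 22 + 44·4 = 198, valid modulo lcm(44, 9) = 396: x ≡ 198 (mod 396).
Verify: 198 mod 11 = 0 ✓, 198 mod 4 = 2 ✓, 198 mod 9 = 0 ✓.

x ≡ 198 (mod 396).


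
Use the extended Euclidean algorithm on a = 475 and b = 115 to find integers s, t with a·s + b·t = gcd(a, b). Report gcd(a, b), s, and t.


Euclidean algorithm on (475, 115) — divide until remainder is 0:
  475 = 4 · 115 + 15
  115 = 7 · 15 + 10
  15 = 1 · 10 + 5
  10 = 2 · 5 + 0
gcd(475, 115) = 5.
Track Bezout coefficients alongside the remainders: start with r₀ = 475 = a·1 + b·0 (s = 1, t = 0) and r₁ = 115 = a·0 + b·1 (s = 0, t = 1); each new remainder r_{k+1} = r_{k-1} − q_k·r_k inherits s_{k+1} = s_{k-1} − q_k·s_k, t_{k+1} = t_{k-1} − q_k·t_k, so r_k = a·s_k + b·t_k at every step:
  q = 4: r = 15, s = 1 − 4·0 = 1, t = 0 − 4·1 = -4  (check: 475·1 + 115·(-4) = 15)
  q = 7: r = 10, s = 0 − 7·1 = -7, t = 1 − 7·(-4) = 29  (check: 475·(-7) + 115·29 = 10)
  q = 1: r = 5, s = 1 − 1·(-7) = 8, t = -4 − 1·29 = -33  (check: 475·8 + 115·(-33) = 5)
The row with r = 5 (the gcd) gives the Bezout coefficients s = 8, t = -33.
Result: 475 · (8) + 115 · (-33) = 5.

gcd(475, 115) = 5; s = 8, t = -33 (check: 475·8 + 115·(-33) = 5).


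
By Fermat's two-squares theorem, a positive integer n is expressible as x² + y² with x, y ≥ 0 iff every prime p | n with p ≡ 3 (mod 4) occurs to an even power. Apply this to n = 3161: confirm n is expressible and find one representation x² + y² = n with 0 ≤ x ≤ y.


Step 1: Factor n = 3161 = 29 · 109.
Step 2: Check the mod-4 condition on each prime factor: 29 ≡ 1 (mod 4), exponent 1; 109 ≡ 1 (mod 4), exponent 1.
All primes ≡ 3 (mod 4) appear to even exponent (or don't appear), so by the two-squares theorem n IS expressible as a sum of two squares.
Step 3: Build a representation. Here n = 29 · 109 is a product of primes ≡ 1 (mod 4). Each prime p ≡ 1 (mod 4) is itself a sum of two squares; find a² by testing p − a² for a perfect square:
  29: 29 − 1² = 28, 29 − 2² = 25 = 5² ⇒ 29 = 2² + 5².
  109: 109 − 1² = 108, 109 − 2² = 105, 109 − 3² = 100 = 10² ⇒ 109 = 3² + 10².
  Combine using the Brahmagupta–Fibonacci identity (a² + b²)(c² + d²) = (ac − bd)² + (ad + bc)² = (ac + bd)² + (ad − bc)²:
  29 · 109 = 3161: from (2² + 5²)(3² + 10²), take (2·3 − 5·10, 2·10 + 5·3) = (6 − 50, 20 + 15) = (-44, 35); dropping signs (only squares matter) gives (44, 35); check 44² + 35² = 1936 + 1225 = 3161 ✓.
Step 4: Order so x ≤ y and verify: 35² + 44² = 1225 + 1936 = 3161 = n. ✓

n = 3161 = 35² + 44² (one valid representation with x ≤ y).


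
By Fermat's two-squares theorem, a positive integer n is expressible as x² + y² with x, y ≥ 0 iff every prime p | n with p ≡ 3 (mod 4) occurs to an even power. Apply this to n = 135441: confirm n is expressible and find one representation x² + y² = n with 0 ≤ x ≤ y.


Step 1: Factor n = 135441 = 3^2 · 101 · 149.
Step 2: Check the mod-4 condition on each prime factor: 3 ≡ 3 (mod 4), exponent 2 (must be even); 101 ≡ 1 (mod 4), exponent 1; 149 ≡ 1 (mod 4), exponent 1.
All primes ≡ 3 (mod 4) appear to even exponent (or don't appear), so by the two-squares theorem n IS expressible as a sum of two squares.
Step 3: Build a representation. Group n = k² · m with k = 3 and m = 101 · 149 = 15049 (a product of primes ≡ 1 (mod 4)); a representation of m scales to one of n via (k·x)² + (k·y)² = k²(x² + y²). Each prime p ≡ 1 (mod 4) is itself a sum of two squares; find a² by testing p − a² for a perfect square:
  101: 101 − 1² = 100 = 10² ⇒ 101 = 1² + 10².
  149: 149 − 1² = 148, 149 − 2² = 145, 149 − 3² = 140, 149 − 4² = 133, 149 − 5² = 124, 149 − 6² = 113, 149 − 7² = 100 = 10² ⇒ 149 = 7² + 10².
  Combine using the Brahmagupta–Fibonacci identity (a² + b²)(c² + d²) = (ac − bd)² + (ad + bc)² = (ac + bd)² + (ad − bc)²:
  101 · 149 = 15049: from (1² + 10²)(7² + 10²), take (1·7 − 10·10, 1·10 + 10·7) = (7 − 100, 10 + 70) = (-93, 80); dropping signs (only squares matter) gives (93, 80); check 93² + 80² = 8649 + 6400 = 15049 ✓.
  Scale by k = 3: (3·93, 3·80) = (279, 240).
Step 4: Order so x ≤ y and verify: 240² + 279² = 57600 + 77841 = 135441 = n. ✓

n = 135441 = 240² + 279² (one valid representation with x ≤ y).


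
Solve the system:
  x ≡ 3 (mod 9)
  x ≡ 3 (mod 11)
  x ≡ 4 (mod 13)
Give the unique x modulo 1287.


Moduli 9, 11, 13 are pairwise coprime; by CRT there is a unique solution modulo M = 9 · 11 · 13 = 1287.
Solve pairwise, accumulating the modulus:
  Start with x ≡ 3 (mod 9).
  Combine with x ≡ 3 (mod 11): since gcd(9, 11) = 1, we get a unique residue mod 99.
    Write x = 3 + 9·t and substitute into x ≡ 3 (mod 11): 9·t ≡ 3 − 3 = 0 (mod 11).
    The inverse of 9 mod 11 is 5 (since 9·5 = 45 = 4·11 + 1), so t ≡ 5·0 = 0 ≡ 0 (mod 11).
    Then x = 3 + 9·0 = 3, valid modulo lcm(9, 11) = 99: x ≡ 3 (mod 99).
  Combine with x ≡ 4 (mod 13): since gcd(99, 13) = 1, we get a unique residue mod 1287.
    Write x = 3 + 99·t and substitute into x ≡ 4 (mod 13): 99·t ≡ 4 − 3 = 1 (mod 13).
    Reduce coefficients mod 13: 8·t ≡ 1 (mod 13).
    The inverse of 8 mod 13 is 5 (since 8·5 = 40 = 3·13 + 1), so t ≡ 5·1 = 5 ≡ 5 (mod 13).
    Then x = 3 + 99·5 = 498, valid modulo lcm(99, 13) = 1287: x ≡ 498 (mod 1287).
Verify: 498 mod 9 = 3 ✓, 498 mod 11 = 3 ✓, 498 mod 13 = 4 ✓.

x ≡ 498 (mod 1287).


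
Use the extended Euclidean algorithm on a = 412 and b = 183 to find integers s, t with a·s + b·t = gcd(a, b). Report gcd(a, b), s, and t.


Euclidean algorithm on (412, 183) — divide until remainder is 0:
  412 = 2 · 183 + 46
  183 = 3 · 46 + 45
  46 = 1 · 45 + 1
  45 = 45 · 1 + 0
gcd(412, 183) = 1.
Track Bezout coefficients alongside the remainders: start with r₀ = 412 = a·1 + b·0 (s = 1, t = 0) and r₁ = 183 = a·0 + b·1 (s = 0, t = 1); each new remainder r_{k+1} = r_{k-1} − q_k·r_k inherits s_{k+1} = s_{k-1} − q_k·s_k, t_{k+1} = t_{k-1} − q_k·t_k, so r_k = a·s_k + b·t_k at every step:
  q = 2: r = 46, s = 1 − 2·0 = 1, t = 0 − 2·1 = -2  (check: 412·1 + 183·(-2) = 46)
  q = 3: r = 45, s = 0 − 3·1 = -3, t = 1 − 3·(-2) = 7  (check: 412·(-3) + 183·7 = 45)
  q = 1: r = 1, s = 1 − 1·(-3) = 4, t = -2 − 1·7 = -9  (check: 412·4 + 183·(-9) = 1)
The row with r = 1 (the gcd) gives the Bezout coefficients s = 4, t = -9.
Result: 412 · (4) + 183 · (-9) = 1.

gcd(412, 183) = 1; s = 4, t = -9 (check: 412·4 + 183·(-9) = 1).


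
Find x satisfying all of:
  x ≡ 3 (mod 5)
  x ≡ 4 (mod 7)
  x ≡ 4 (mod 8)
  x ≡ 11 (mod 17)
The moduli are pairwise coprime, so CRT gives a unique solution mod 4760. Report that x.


Product of moduli M = 5 · 7 · 8 · 17 = 4760.
Merge one congruence at a time:
  Start: x ≡ 3 (mod 5).
  Combine with x ≡ 4 (mod 7); new modulus lcm = 35.
    Write x = 3 + 5·t and substitute into x ≡ 4 (mod 7): 5·t ≡ 4 − 3 = 1 (mod 7).
    The inverse of 5 mod 7 is 3 (since 5·3 = 15 = 2·7 + 1), so t ≡ 3·1 = 3 ≡ 3 (mod 7).
    Then x = 3 + 5·3 = 18, valid modulo lcm(5, 7) = 35: x ≡ 18 (mod 35).
  Combine with x ≡ 4 (mod 8); new modulus lcm = 280.
    Write x = 18 + 35·t and substitute into x ≡ 4 (mod 8): 35·t ≡ 4 − 18 = -14 (mod 8).
    Reduce coefficients mod 8: 3·t ≡ 2 (mod 8).
    The inverse of 3 mod 8 is 3 (since 3·3 = 9 = 1·8 + 1), so t ≡ 3·2 = 6 ≡ 6 (mod 8).
    Then x = 18 + 35·6 = 228, valid modulo lcm(35, 8) = 280: x ≡ 228 (mod 280).
  Combine with x ≡ 11 (mod 17); new modulus lcm = 4760.
    Write x = 228 + 280·t and substitute into x ≡ 11 (mod 17): 280·t ≡ 11 − 228 = -217 (mod 17).
    Reduce coefficients mod 17: 8·t ≡ 4 (mod 17).
    The inverse of 8 mod 17 is 15 (since 8·15 = 120 = 7·17 + 1), so t ≡ 15·4 = 60 ≡ 9 (mod 17).
    Then x = 228 + 280·9 = 2748, valid modulo lcm(280, 17) = 4760: x ≡ 2748 (mod 4760).
Verify against each original: 2748 mod 5 = 3, 2748 mod 7 = 4, 2748 mod 8 = 4, 2748 mod 17 = 11.

x ≡ 2748 (mod 4760).


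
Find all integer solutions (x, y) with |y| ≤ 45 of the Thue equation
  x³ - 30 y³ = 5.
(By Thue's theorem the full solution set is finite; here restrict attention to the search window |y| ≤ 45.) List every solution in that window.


The equation is x³ - 30y³ = 5. For fixed y, x³ = 30·y³ + 5, so a solution requires the RHS to be a perfect cube.
Strategy: iterate y from -45 to 45, compute RHS = 30·y³ + 5, and check whether it is a (positive or negative) perfect cube.
Check small values of y:
  y = 0: RHS = 5 is not a perfect cube.
  y = 1: RHS = 35 is not a perfect cube.
  y = -1: RHS = -25 is not a perfect cube.
  y = 2: RHS = 245 is not a perfect cube.
  y = -2: RHS = -235 is not a perfect cube.
  y = 3: RHS = 815 is not a perfect cube.
  y = -3: RHS = -805 is not a perfect cube.
Continuing the search up to |y| = 45 finds no solutions either.
No (x, y) in the scanned range satisfies the equation.

No integer solutions with |y| ≤ 45.


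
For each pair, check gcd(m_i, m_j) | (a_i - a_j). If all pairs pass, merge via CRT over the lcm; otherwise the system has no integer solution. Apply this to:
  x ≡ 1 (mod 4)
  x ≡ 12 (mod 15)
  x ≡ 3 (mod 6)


Moduli 4, 15, 6 are not pairwise coprime, so CRT works modulo lcm(m_i) when all pairwise compatibility conditions hold.
Pairwise compatibility: gcd(m_i, m_j) must divide a_i - a_j for every pair.
Merge one congruence at a time:
  Start: x ≡ 1 (mod 4).
  Combine with x ≡ 12 (mod 15): gcd(4, 15) = 1; 12 - 1 = 11, which IS divisible by 1, so compatible.
    Write x = 1 + 4·t and substitute into x ≡ 12 (mod 15): 4·t ≡ 12 − 1 = 11 (mod 15).
    The inverse of 4 mod 15 is 4 (since 4·4 = 16 = 1·15 + 1), so t ≡ 4·11 = 44 ≡ 14 (mod 15).
    Then x = 1 + 4·14 = 57, valid modulo lcm(4, 15) = 60: x ≡ 57 (mod 60).
  Combine with x ≡ 3 (mod 6): gcd(60, 6) = 6; 3 - 57 = -54, which IS divisible by 6, so compatible.
    Write x = 57 + 60·t and substitute into x ≡ 3 (mod 6): 60·t ≡ 3 − 57 = -54 (mod 6).
    Divide the congruence (and modulus) by g = 6: 10·t ≡ -9 (mod 1).
    Modulo 1 every t works; take t = 0.
    Then x = 57 + 60·0 = 57, valid modulo lcm(60, 6) = 60: x ≡ 57 (mod 60).
Verify: 57 mod 4 = 1, 57 mod 15 = 12, 57 mod 6 = 3.

x ≡ 57 (mod 60).


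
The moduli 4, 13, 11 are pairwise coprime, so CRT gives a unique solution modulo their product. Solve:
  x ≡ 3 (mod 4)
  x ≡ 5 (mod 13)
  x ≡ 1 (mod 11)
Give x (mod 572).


Moduli 4, 13, 11 are pairwise coprime; by CRT there is a unique solution modulo M = 4 · 13 · 11 = 572.
Solve pairwise, accumulating the modulus:
  Start with x ≡ 3 (mod 4).
  Combine with x ≡ 5 (mod 13): since gcd(4, 13) = 1, we get a unique residue mod 52.
    Write x = 3 + 4·t and substitute into x ≡ 5 (mod 13): 4·t ≡ 5 − 3 = 2 (mod 13).
    The inverse of 4 mod 13 is 10 (since 4·10 = 40 = 3·13 + 1), so t ≡ 10·2 = 20 ≡ 7 (mod 13).
    Then x = 3 + 4·7 = 31, valid modulo lcm(4, 13) = 52: x ≡ 31 (mod 52).
  Combine with x ≡ 1 (mod 11): since gcd(52, 11) = 1, we get a unique residue mod 572.
    Write x = 31 + 52·t and substitute into x ≡ 1 (mod 11): 52·t ≡ 1 − 31 = -30 (mod 11).
    Reduce coefficients mod 11: 8·t ≡ 3 (mod 11).
    The inverse of 8 mod 11 is 7 (since 8·7 = 56 = 5·11 + 1), so t ≡ 7·3 = 21 ≡ 10 (mod 11).
    Then x = 31 + 52·10 = 551, valid modulo lcm(52, 11) = 572: x ≡ 551 (mod 572).
Verify: 551 mod 4 = 3 ✓, 551 mod 13 = 5 ✓, 551 mod 11 = 1 ✓.

x ≡ 551 (mod 572).


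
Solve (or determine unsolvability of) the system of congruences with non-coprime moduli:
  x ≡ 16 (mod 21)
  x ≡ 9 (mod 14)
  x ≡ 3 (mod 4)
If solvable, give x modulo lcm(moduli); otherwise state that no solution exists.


Moduli 21, 14, 4 are not pairwise coprime, so CRT works modulo lcm(m_i) when all pairwise compatibility conditions hold.
Pairwise compatibility: gcd(m_i, m_j) must divide a_i - a_j for every pair.
Merge one congruence at a time:
  Start: x ≡ 16 (mod 21).
  Combine with x ≡ 9 (mod 14): gcd(21, 14) = 7; 9 - 16 = -7, which IS divisible by 7, so compatible.
    Write x = 16 + 21·t and substitute into x ≡ 9 (mod 14): 21·t ≡ 9 − 16 = -7 (mod 14).
    Divide the congruence (and modulus) by g = 7: 3·t ≡ -1 (mod 2).
    Reduce coefficients mod 2: 1·t ≡ 1 (mod 2).
    So t ≡ 1 (mod 2).
    Then x = 16 + 21·1 = 37, valid modulo lcm(21, 14) = 42: x ≡ 37 (mod 42).
  Combine with x ≡ 3 (mod 4): gcd(42, 4) = 2; 3 - 37 = -34, which IS divisible by 2, so compatible.
    Write x = 37 + 42·t and substitute into x ≡ 3 (mod 4): 42·t ≡ 3 − 37 = -34 (mod 4).
    Divide the congruence (and modulus) by g = 2: 21·t ≡ -17 (mod 2).
    Reduce coefficients mod 2: 1·t ≡ 1 (mod 2).
    So t ≡ 1 (mod 2).
    Then x = 37 + 42·1 = 79, valid modulo lcm(42, 4) = 84: x ≡ 79 (mod 84).
Verify: 79 mod 21 = 16, 79 mod 14 = 9, 79 mod 4 = 3.

x ≡ 79 (mod 84).


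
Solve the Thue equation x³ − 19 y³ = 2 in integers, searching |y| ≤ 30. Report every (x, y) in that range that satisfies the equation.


The equation is x³ - 19y³ = 2. For fixed y, x³ = 19·y³ + 2, so a solution requires the RHS to be a perfect cube.
Strategy: iterate y from -30 to 30, compute RHS = 19·y³ + 2, and check whether it is a (positive or negative) perfect cube.
Check small values of y:
  y = 0: RHS = 2 is not a perfect cube.
  y = 1: RHS = 21 is not a perfect cube.
  y = -1: RHS = -17 is not a perfect cube.
  y = 2: RHS = 154 is not a perfect cube.
  y = -2: RHS = -150 is not a perfect cube.
  y = 3: RHS = 515 is not a perfect cube.
  y = -3: RHS = -511 is not a perfect cube.
Continuing the search up to |y| = 30 finds no solutions either.
No (x, y) in the scanned range satisfies the equation.

No integer solutions with |y| ≤ 30.


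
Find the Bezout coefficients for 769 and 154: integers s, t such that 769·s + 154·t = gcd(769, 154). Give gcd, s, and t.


Euclidean algorithm on (769, 154) — divide until remainder is 0:
  769 = 4 · 154 + 153
  154 = 1 · 153 + 1
  153 = 153 · 1 + 0
gcd(769, 154) = 1.
Track Bezout coefficients alongside the remainders: start with r₀ = 769 = a·1 + b·0 (s = 1, t = 0) and r₁ = 154 = a·0 + b·1 (s = 0, t = 1); each new remainder r_{k+1} = r_{k-1} − q_k·r_k inherits s_{k+1} = s_{k-1} − q_k·s_k, t_{k+1} = t_{k-1} − q_k·t_k, so r_k = a·s_k + b·t_k at every step:
  q = 4: r = 153, s = 1 − 4·0 = 1, t = 0 − 4·1 = -4  (check: 769·1 + 154·(-4) = 153)
  q = 1: r = 1, s = 0 − 1·1 = -1, t = 1 − 1·(-4) = 5  (check: 769·(-1) + 154·5 = 1)
The row with r = 1 (the gcd) gives the Bezout coefficients s = -1, t = 5.
Result: 769 · (-1) + 154 · (5) = 1.

gcd(769, 154) = 1; s = -1, t = 5 (check: 769·(-1) + 154·5 = 1).


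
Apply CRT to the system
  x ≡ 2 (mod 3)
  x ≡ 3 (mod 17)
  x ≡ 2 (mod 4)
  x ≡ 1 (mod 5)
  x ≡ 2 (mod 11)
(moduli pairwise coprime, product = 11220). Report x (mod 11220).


Product of moduli M = 3 · 17 · 4 · 5 · 11 = 11220.
Merge one congruence at a time:
  Start: x ≡ 2 (mod 3).
  Combine with x ≡ 3 (mod 17); new modulus lcm = 51.
    Write x = 2 + 3·t and substitute into x ≡ 3 (mod 17): 3·t ≡ 3 − 2 = 1 (mod 17).
    The inverse of 3 mod 17 is 6 (since 3·6 = 18 = 1·17 + 1), so t ≡ 6·1 = 6 ≡ 6 (mod 17).
    Then x = 2 + 3·6 = 20, valid modulo lcm(3, 17) = 51: x ≡ 20 (mod 51).
  Combine with x ≡ 2 (mod 4); new modulus lcm = 204.
    Write x = 20 + 51·t and substitute into x ≡ 2 (mod 4): 51·t ≡ 2 − 20 = -18 (mod 4).
    Reduce coefficients mod 4: 3·t ≡ 2 (mod 4).
    The inverse of 3 mod 4 is 3 (since 3·3 = 9 = 2·4 + 1), so t ≡ 3·2 = 6 ≡ 2 (mod 4).
    Then x = 20 + 51·2 = 122, valid modulo lcm(51, 4) = 204: x ≡ 122 (mod 204).
  Combine with x ≡ 1 (mod 5); new modulus lcm = 1020.
    Write x = 122 + 204·t and substitute into x ≡ 1 (mod 5): 204·t ≡ 1 − 122 = -121 (mod 5).
    Reduce coefficients mod 5: 4·t ≡ 4 (mod 5).
    The inverse of 4 mod 5 is 4 (since 4·4 = 16 = 3·5 + 1), so t ≡ 4·4 = 16 ≡ 1 (mod 5).
    Then x = 122 + 204·1 = 326, valid modulo lcm(204, 5) = 1020: x ≡ 326 (mod 1020).
  Combine with x ≡ 2 (mod 11); new modulus lcm = 11220.
    Write x = 326 + 1020·t and substitute into x ≡ 2 (mod 11): 1020·t ≡ 2 − 326 = -324 (mod 11).
    Reduce coefficients mod 11: 8·t ≡ 6 (mod 11).
    The inverse of 8 mod 11 is 7 (since 8·7 = 56 = 5·11 + 1), so t ≡ 7·6 = 42 ≡ 9 (mod 11).
    Then x = 326 + 1020·9 = 9506, valid modulo lcm(1020, 11) = 11220: x ≡ 9506 (mod 11220).
Verify against each original: 9506 mod 3 = 2, 9506 mod 17 = 3, 9506 mod 4 = 2, 9506 mod 5 = 1, 9506 mod 11 = 2.

x ≡ 9506 (mod 11220).


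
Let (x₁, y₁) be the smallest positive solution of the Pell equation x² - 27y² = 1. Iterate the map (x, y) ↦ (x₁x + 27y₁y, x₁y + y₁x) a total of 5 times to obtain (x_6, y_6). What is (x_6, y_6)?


Step 1: Find the fundamental solution (x₁, y₁) of x² - 27y² = 1.
  Expand √27 as a continued fraction. a₀ = ⌊√27⌋ = 5; iterate m_{k+1} = d_k·a_k − m_k, d_{k+1} = (27 − m_{k+1}²)/d_k, a_{k+1} = ⌊(a₀ + m_{k+1})/d_{k+1}⌋ (starting m₀ = 0, d₀ = 1), with convergents p_k = a_k·p_{k-1} + p_{k-2}, q_k = a_k·q_{k-1} + q_{k-2} (p₋₁ = 1, q₋₁ = 0):
  k = 0: a₀ = 5; p₀/q₀ = 5/1; p₀² − 27·q₀² = 25 − 27 = -2.
  k = 1: m = 5, d = 2, a = ⌊(5 + 5)/2⌋ = 5; p/q = (5·5 + 1)/(5·1 + 0) = 26/5; p² − 27·q² = 676 − 675 = 1.
  The first convergent with p² − 27·q² = 1 gives the fundamental solution (x₁, y₁) = (26, 5).
Step 2: Apply the recurrence (x_{n+1}, y_{n+1}) = (x₁x_n + 27y₁y_n, x₁y_n + y₁x_n) repeatedly.
  From (x_1, y_1) = (26, 5): x_2 = 26·26 + 27·5·5 = 1351; y_2 = 26·5 + 5·26 = 260.
  From (x_2, y_2) = (1351, 260): x_3 = 26·1351 + 27·5·260 = 70226; y_3 = 26·260 + 5·1351 = 13515.
  From (x_3, y_3) = (70226, 13515): x_4 = 26·70226 + 27·5·13515 = 3650401; y_4 = 26·13515 + 5·70226 = 702520.
  From (x_4, y_4) = (3650401, 702520): x_5 = 26·3650401 + 27·5·702520 = 189750626; y_5 = 26·702520 + 5·3650401 = 36517525.
  From (x_5, y_5) = (189750626, 36517525): x_6 = 26·189750626 + 27·5·36517525 = 9863382151; y_6 = 26·36517525 + 5·189750626 = 1898208780.
Step 3: Verify x_6² - 27·y_6² = 97286307456665386801 - 97286307456665386800 = 1 (should be 1). ✓

(x_1, y_1) = (26, 5); (x_6, y_6) = (9863382151, 1898208780).


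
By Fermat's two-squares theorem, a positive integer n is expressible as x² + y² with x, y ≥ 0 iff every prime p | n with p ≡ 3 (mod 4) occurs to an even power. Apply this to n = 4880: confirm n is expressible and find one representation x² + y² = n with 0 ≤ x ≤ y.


Step 1: Factor n = 4880 = 2^4 · 5 · 61.
Step 2: Check the mod-4 condition on each prime factor: 2 = 2 (special); 5 ≡ 1 (mod 4), exponent 1; 61 ≡ 1 (mod 4), exponent 1.
All primes ≡ 3 (mod 4) appear to even exponent (or don't appear), so by the two-squares theorem n IS expressible as a sum of two squares.
Step 3: Build a representation. Group n = k² · m with k = 4 and m = 5 · 61 = 305 (a product of primes ≡ 1 (mod 4)); a representation of m scales to one of n via (k·x)² + (k·y)² = k²(x² + y²). Each prime p ≡ 1 (mod 4) is itself a sum of two squares; find a² by testing p − a² for a perfect square:
  5: 5 − 1² = 4 = 2² ⇒ 5 = 1² + 2².
  61: 61 − 1² = 60, 61 − 2² = 57, 61 − 3² = 52, 61 − 4² = 45, 61 − 5² = 36 = 6² ⇒ 61 = 5² + 6².
  Combine using the Brahmagupta–Fibonacci identity (a² + b²)(c² + d²) = (ac − bd)² + (ad + bc)² = (ac + bd)² + (ad − bc)²:
  5 · 61 = 305: from (1² + 2²)(5² + 6²), take (1·5 − 2·6, 1·6 + 2·5) = (5 − 12, 6 + 10) = (-7, 16); dropping signs (only squares matter) gives (7, 16); check 7² + 16² = 49 + 256 = 305 ✓.
  Scale by k = 4: (4·7, 4·16) = (28, 64).
Step 4: Order so x ≤ y and verify: 28² + 64² = 784 + 4096 = 4880 = n. ✓

n = 4880 = 28² + 64² (one valid representation with x ≤ y).


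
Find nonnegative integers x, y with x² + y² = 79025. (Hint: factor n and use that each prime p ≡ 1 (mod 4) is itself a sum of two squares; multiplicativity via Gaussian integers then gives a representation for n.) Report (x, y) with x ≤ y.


Step 1: Factor n = 79025 = 5^2 · 29 · 109.
Step 2: Check the mod-4 condition on each prime factor: 5 ≡ 1 (mod 4), exponent 2; 29 ≡ 1 (mod 4), exponent 1; 109 ≡ 1 (mod 4), exponent 1.
All primes ≡ 3 (mod 4) appear to even exponent (or don't appear), so by the two-squares theorem n IS expressible as a sum of two squares.
Step 3: Build a representation. Group n = k² · m with k = 5 and m = 29 · 109 = 3161 (a product of primes ≡ 1 (mod 4)); a representation of m scales to one of n via (k·x)² + (k·y)² = k²(x² + y²). Each prime p ≡ 1 (mod 4) is itself a sum of two squares; find a² by testing p − a² for a perfect square:
  29: 29 − 1² = 28, 29 − 2² = 25 = 5² ⇒ 29 = 2² + 5².
  109: 109 − 1² = 108, 109 − 2² = 105, 109 − 3² = 100 = 10² ⇒ 109 = 3² + 10².
  Combine using the Brahmagupta–Fibonacci identity (a² + b²)(c² + d²) = (ac − bd)² + (ad + bc)² = (ac + bd)² + (ad − bc)²:
  29 · 109 = 3161: from (2² + 5²)(3² + 10²), take (2·3 − 5·10, 2·10 + 5·3) = (6 − 50, 20 + 15) = (-44, 35); dropping signs (only squares matter) gives (44, 35); check 44² + 35² = 1936 + 1225 = 3161 ✓.
  Scale by k = 5: (5·44, 5·35) = (220, 175).
Step 4: Order so x ≤ y and verify: 175² + 220² = 30625 + 48400 = 79025 = n. ✓

n = 79025 = 175² + 220² (one valid representation with x ≤ y).
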